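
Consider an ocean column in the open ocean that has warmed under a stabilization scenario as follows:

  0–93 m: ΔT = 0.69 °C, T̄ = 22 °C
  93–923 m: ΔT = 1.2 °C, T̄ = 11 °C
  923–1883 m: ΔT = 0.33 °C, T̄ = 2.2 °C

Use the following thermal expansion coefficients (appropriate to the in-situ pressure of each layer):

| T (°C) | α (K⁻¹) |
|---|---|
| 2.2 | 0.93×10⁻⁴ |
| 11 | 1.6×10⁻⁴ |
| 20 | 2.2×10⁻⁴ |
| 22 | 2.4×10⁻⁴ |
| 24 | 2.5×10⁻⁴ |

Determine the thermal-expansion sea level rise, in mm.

Layer 1 at 22 °C → α = 2.4×10⁻⁴ K⁻¹
Layer 2 at 11 °C → α = 1.6×10⁻⁴ K⁻¹
Layer 3 at 2.2 °C → α = 0.93×10⁻⁴ K⁻¹
0.69 × 93 × 2.4×10⁻⁴ = 0.0154008 m
1.6×10⁻⁴ × 830 × 1.2 = 0.15936 m
960 × 0.33 × 0.93×10⁻⁴ = 0.0294624 m
Δh = 0.0154008 + 0.15936 + 0.0294624 = 0.2042232 m ≈ 204 mm

about 204 mm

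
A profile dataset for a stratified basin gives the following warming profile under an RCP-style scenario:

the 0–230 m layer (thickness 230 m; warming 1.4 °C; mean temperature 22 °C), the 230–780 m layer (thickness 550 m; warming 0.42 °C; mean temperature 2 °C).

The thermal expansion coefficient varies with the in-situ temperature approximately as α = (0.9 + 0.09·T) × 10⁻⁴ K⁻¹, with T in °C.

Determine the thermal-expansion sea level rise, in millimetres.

Layer 1: α = (0.9 + 0.09×22)×10⁻⁴ = 2.88×10⁻⁴ K⁻¹
Layer 2: α = (0.9 + 0.09×2)×10⁻⁴ = 1.08×10⁻⁴ K⁻¹
2.88×10⁻⁴ × 1.4 × 230 = 0.092736 m
230–780 m: 0.42 × 550 × 1.08×10⁻⁴ = 0.024948 m
Δh = 0.092736 + 0.024948 = 0.117684 m ≈ 118 mm

about 118 mm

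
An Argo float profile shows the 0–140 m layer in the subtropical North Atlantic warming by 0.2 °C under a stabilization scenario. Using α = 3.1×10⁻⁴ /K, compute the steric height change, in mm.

8.7 mm of thermosteric rise

Δh = αΔT·H = 3.1×10⁻⁴ × 0.2 × 140 = 0.00868 m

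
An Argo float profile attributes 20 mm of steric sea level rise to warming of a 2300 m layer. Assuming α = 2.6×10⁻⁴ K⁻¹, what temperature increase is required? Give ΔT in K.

ΔT = Δh/(αH) = 0.02 / (2.6×10⁻⁴ × 2300) ≈ 0.03344 K

0.0334 K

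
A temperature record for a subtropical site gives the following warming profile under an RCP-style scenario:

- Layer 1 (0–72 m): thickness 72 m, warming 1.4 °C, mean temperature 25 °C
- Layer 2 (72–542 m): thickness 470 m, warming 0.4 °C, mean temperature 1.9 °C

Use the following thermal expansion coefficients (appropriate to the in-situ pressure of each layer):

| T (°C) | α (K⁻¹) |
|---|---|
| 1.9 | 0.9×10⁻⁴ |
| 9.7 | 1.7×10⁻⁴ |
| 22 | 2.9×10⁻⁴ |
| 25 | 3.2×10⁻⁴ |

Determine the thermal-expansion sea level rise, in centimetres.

Δh ≈ 4.9 cm

Layer 1 at 25 °C → α = 3.2×10⁻⁴ K⁻¹
Layer 2 at 1.9 °C → α = 0.9×10⁻⁴ K⁻¹
72 × 1.4 × 3.2×10⁻⁴ = 0.032256 m
72–542 m: 0.4 × 0.9×10⁻⁴ × 470 = 0.01692 m
Δh = 0.032256 + 0.01692 = 0.049176 m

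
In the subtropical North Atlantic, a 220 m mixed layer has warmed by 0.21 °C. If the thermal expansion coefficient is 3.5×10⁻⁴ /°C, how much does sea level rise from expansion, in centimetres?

about 1.62 cm

Δh = αΔT·H = 3.5×10⁻⁴ × 0.21 × 220 = 0.01617 m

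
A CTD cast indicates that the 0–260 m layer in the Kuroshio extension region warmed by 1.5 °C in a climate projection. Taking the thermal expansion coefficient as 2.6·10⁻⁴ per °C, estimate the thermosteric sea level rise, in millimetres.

Δh = 100 mm

Δh = αΔT·H = 2.6×10⁻⁴ × 1.5 × 260 = 0.10140 m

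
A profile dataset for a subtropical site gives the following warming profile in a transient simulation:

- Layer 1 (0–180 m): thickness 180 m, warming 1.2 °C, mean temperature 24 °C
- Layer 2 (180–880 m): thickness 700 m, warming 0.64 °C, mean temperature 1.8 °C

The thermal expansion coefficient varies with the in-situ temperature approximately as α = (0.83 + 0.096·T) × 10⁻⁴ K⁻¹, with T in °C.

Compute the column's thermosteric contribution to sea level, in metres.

about 0.113 m

Layer 1: α = (0.83 + 0.096×24)×10⁻⁴ = 3.134×10⁻⁴ K⁻¹
Layer 2: α = (0.83 + 0.096×1.8)×10⁻⁴ = 1.0028×10⁻⁴ K⁻¹
0–180 m: 3.134×10⁻⁴ × 180 × 1.2 = 0.0676944 m
1.0028×10⁻⁴ × 0.64 × 700 = 0.04492544 m
Δh = 0.0676944 + 0.04492544 = 0.11261984 m ≈ 0.113 m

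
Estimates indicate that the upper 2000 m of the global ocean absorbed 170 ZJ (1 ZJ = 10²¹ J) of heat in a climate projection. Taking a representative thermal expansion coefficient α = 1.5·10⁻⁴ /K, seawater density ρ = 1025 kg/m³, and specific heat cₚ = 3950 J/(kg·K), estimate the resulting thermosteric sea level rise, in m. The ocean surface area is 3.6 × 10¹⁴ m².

Per unit area: Q = 170×10²¹ / (3.6×10¹⁴) ≈ 4.722×10⁸ J/m²
Δh = αQ/(ρcₚ) = 1.5×10⁻⁴ × 4.722×10⁸ / (1025 × 3950) ≈ 0.017494 m

about 0.0175 m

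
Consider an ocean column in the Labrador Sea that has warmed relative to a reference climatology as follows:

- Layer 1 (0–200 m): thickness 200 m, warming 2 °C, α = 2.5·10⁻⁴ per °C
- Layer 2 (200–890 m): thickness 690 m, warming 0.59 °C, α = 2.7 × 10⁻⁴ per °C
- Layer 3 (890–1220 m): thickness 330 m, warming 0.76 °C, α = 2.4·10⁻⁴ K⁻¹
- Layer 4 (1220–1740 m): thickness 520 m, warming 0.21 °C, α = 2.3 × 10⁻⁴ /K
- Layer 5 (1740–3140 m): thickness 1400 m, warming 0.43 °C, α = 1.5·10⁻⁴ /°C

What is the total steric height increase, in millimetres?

2.5×10⁻⁴ × 2 × 200 = 0.10000 m
200–890 m: 690 × 0.59 × 2.7×10⁻⁴ = 0.109917 m
330 × 2.4×10⁻⁴ × 0.76 = 0.060192 m
0.21 × 2.3×10⁻⁴ × 520 = 0.025116 m
1400 × 0.43 × 1.5×10⁻⁴ = 0.09030 m
Δh = 0.10000 + 0.109917 + 0.060192 + 0.025116 + 0.09030 = 0.385525 m ≈ 386 mm

386 mm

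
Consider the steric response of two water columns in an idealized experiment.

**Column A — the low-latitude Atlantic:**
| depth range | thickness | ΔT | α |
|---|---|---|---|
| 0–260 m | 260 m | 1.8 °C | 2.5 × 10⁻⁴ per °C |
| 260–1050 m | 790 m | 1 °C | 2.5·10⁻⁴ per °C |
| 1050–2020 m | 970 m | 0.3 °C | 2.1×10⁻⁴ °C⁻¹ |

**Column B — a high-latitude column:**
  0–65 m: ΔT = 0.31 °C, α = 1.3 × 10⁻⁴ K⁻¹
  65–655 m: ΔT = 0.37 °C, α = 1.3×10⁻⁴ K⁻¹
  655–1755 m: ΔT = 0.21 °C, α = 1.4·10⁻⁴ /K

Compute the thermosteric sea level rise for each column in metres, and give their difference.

A 0–260 m: 2.5×10⁻⁴ × 1.8 × 260 = 0.11700 m
A 1 × 790 × 2.5×10⁻⁴ = 0.19750 m
A 1050–2020 m: 2.1×10⁻⁴ × 0.3 × 970 = 0.06111 m
A total: 0.37561 m
B Layer 1: 65 × 1.3×10⁻⁴ × 0.31 = 0.0026195 m
B 590 × 0.37 × 1.3×10⁻⁴ = 0.028379 m
B 1.4×10⁻⁴ × 1100 × 0.21 = 0.03234 m
B total: 0.0633385 m
Difference: 0.37561 − 0.0633385 = 0.3122715 m

Δh_A ≈ 0.376 m, Δh_B ≈ 0.0633 m; difference ≈ 0.312 m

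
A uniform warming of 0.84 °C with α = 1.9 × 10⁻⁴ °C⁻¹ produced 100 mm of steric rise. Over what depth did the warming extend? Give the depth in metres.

H ≈ 627 m

H = Δh/(αΔT) = 0.1 / (1.9×10⁻⁴ × 0.84) ≈ 626.6 m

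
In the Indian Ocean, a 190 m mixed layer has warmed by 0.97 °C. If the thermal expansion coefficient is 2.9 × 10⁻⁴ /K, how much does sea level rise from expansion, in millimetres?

53.4 mm of thermosteric rise

Δh = αΔT·H = 2.9×10⁻⁴ × 0.97 × 190 = 0.053447 m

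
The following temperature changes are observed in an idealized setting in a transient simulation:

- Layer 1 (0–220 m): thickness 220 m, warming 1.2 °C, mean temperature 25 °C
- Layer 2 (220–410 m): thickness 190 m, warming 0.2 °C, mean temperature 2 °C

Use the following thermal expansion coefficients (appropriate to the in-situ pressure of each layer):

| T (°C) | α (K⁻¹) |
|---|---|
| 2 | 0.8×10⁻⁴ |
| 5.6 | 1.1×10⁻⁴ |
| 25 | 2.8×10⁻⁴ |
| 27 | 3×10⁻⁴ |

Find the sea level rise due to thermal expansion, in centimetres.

Layer 1 at 25 °C → α = 2.8×10⁻⁴ K⁻¹
Layer 2 at 2 °C → α = 0.8×10⁻⁴ K⁻¹
Layer 1: 2.8×10⁻⁴ × 220 × 1.2 = 0.07392 m
190 × 0.2 × 0.8×10⁻⁴ = 0.00304 m
Δh = 0.07392 + 0.00304 = 0.07696 m

7.70 cm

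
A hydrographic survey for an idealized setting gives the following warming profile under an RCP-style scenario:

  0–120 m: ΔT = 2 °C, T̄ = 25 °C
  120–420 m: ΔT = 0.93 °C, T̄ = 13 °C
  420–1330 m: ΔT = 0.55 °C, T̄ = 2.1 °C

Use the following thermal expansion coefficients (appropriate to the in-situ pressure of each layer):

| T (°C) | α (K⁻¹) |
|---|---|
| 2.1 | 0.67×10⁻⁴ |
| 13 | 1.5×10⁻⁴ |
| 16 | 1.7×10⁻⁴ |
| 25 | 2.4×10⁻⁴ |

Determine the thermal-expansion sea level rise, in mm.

130 mm of thermosteric rise

Layer 1 at 25 °C → α = 2.4×10⁻⁴ K⁻¹
Layer 2 at 13 °C → α = 1.5×10⁻⁴ K⁻¹
Layer 3 at 2.1 °C → α = 0.67×10⁻⁴ K⁻¹
Layer 1: 2.4×10⁻⁴ × 120 × 2 = 0.05760 m
Layer 2: 1.5×10⁻⁴ × 0.93 × 300 = 0.04185 m
420–1330 m: 910 × 0.67×10⁻⁴ × 0.55 = 0.0335335 m
Δh = 0.05760 + 0.04185 + 0.0335335 = 0.1329835 m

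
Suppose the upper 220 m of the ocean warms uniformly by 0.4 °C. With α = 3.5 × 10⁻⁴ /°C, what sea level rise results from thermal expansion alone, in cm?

Δh = αΔT·H = 3.5×10⁻⁴ × 0.4 × 220 = 0.03080 m

3.08 cm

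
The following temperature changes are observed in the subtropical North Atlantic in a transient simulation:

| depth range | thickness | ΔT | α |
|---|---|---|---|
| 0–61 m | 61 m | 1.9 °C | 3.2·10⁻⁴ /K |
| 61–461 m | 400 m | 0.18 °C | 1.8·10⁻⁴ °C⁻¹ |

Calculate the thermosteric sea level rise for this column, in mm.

about 50.0 mm

0–61 m: 3.2×10⁻⁴ × 61 × 1.9 = 0.037088 m
400 × 1.8×10⁻⁴ × 0.18 = 0.01296 m
Δh = 0.037088 + 0.01296 = 0.050048 m ≈ 50.0 mm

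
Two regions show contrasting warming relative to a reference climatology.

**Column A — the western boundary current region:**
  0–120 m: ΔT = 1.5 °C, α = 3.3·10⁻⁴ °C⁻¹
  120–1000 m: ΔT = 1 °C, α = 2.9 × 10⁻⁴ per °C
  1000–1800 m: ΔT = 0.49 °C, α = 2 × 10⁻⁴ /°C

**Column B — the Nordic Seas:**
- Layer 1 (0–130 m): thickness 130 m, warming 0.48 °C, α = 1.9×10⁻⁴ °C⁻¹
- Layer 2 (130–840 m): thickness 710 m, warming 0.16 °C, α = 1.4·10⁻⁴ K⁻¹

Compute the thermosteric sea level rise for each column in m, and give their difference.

Δh_A ≈ 0.39 m, Δh_B ≈ 0.028 m; difference ≈ 0.37 m

A 1.5 × 3.3×10⁻⁴ × 120 = 0.05940 m
A Layer 2: 1 × 2.9×10⁻⁴ × 880 = 0.25520 m
A 1000–1800 m: 0.49 × 2×10⁻⁴ × 800 = 0.07840 m
A total: 0.39300 m
B Layer 1: 130 × 0.48 × 1.9×10⁻⁴ = 0.011856 m
B 1.4×10⁻⁴ × 710 × 0.16 = 0.015904 m
B total: 0.02776 m
Difference: 0.39300 − 0.02776 = 0.36524 m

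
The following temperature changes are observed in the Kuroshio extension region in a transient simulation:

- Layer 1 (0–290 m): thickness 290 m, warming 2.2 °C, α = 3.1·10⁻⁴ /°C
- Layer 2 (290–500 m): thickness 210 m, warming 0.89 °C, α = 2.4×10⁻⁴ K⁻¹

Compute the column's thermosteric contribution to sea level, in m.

Δh = 0.24 m

Layer 1: 2.2 × 290 × 3.1×10⁻⁴ = 0.19778 m
Layer 2: 0.89 × 210 × 2.4×10⁻⁴ = 0.044856 m
Δh = 0.19778 + 0.044856 = 0.242636 m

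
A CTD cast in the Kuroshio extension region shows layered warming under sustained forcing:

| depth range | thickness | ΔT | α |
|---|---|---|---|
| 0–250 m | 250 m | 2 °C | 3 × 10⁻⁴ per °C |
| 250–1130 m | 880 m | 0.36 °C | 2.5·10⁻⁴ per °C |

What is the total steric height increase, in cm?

Δh = 23 cm

Layer 1: 250 × 3×10⁻⁴ × 2 = 0.15000 m
250–1130 m: 0.36 × 880 × 2.5×10⁻⁴ = 0.07920 m
Δh = 0.15000 + 0.07920 = 0.22920 m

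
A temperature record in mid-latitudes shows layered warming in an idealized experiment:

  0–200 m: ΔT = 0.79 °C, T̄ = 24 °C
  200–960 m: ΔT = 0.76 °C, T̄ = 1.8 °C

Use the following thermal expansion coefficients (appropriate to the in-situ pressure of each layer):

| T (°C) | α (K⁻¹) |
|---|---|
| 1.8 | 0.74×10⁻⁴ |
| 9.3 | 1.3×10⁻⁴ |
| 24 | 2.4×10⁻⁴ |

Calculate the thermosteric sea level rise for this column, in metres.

Layer 1 at 24 °C → α = 2.4×10⁻⁴ K⁻¹
Layer 2 at 1.8 °C → α = 0.74×10⁻⁴ K⁻¹
Layer 1: 200 × 2.4×10⁻⁴ × 0.79 = 0.03792 m
Layer 2: 760 × 0.76 × 0.74×10⁻⁴ = 0.0427424 m
Δh = 0.03792 + 0.0427424 = 0.0806624 m

0.081 m of thermosteric rise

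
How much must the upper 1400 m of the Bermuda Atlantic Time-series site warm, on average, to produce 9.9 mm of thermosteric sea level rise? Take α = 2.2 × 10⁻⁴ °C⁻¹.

about 0.032 K

ΔT = Δh/(αH) = 0.0099 / (2.2×10⁻⁴ × 1400) ≈ 0.03214 K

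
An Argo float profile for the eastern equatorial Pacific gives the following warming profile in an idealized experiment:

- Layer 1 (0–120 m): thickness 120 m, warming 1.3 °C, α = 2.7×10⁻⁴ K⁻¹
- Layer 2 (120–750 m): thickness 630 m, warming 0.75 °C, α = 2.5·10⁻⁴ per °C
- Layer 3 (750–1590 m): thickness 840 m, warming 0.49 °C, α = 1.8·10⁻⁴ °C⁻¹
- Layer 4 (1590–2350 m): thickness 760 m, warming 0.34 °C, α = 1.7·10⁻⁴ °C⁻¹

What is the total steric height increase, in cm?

27.8 cm of thermosteric rise

1.3 × 120 × 2.7×10⁻⁴ = 0.04212 m
Layer 2: 2.5×10⁻⁴ × 630 × 0.75 = 0.118125 m
Layer 3: 840 × 1.8×10⁻⁴ × 0.49 = 0.074088 m
Layer 4: 0.34 × 1.7×10⁻⁴ × 760 = 0.043928 m
Δh = 0.04212 + 0.118125 + 0.074088 + 0.043928 = 0.278261 m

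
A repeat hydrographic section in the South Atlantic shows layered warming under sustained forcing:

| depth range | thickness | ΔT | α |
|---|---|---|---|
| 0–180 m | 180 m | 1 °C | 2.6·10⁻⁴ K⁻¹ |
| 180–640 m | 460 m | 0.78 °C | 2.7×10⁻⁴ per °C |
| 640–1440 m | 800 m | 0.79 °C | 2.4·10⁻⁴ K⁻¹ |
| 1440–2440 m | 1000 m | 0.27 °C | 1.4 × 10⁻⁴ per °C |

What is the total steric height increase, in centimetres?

about 33.3 cm

Layer 1: 180 × 2.6×10⁻⁴ × 1 = 0.04680 m
2.7×10⁻⁴ × 0.78 × 460 = 0.096876 m
640–1440 m: 2.4×10⁻⁴ × 0.79 × 800 = 0.15168 m
0.27 × 1000 × 1.4×10⁻⁴ = 0.03780 m
Δh = 0.04680 + 0.096876 + 0.15168 + 0.03780 = 0.333156 m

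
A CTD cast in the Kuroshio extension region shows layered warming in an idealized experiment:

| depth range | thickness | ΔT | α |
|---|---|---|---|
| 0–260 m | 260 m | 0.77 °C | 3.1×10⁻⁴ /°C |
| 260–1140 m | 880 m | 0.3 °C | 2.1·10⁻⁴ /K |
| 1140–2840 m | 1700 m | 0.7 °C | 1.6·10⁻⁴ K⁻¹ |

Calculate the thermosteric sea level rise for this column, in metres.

0–260 m: 3.1×10⁻⁴ × 260 × 0.77 = 0.062062 m
Layer 2: 2.1×10⁻⁴ × 0.3 × 880 = 0.05544 m
0.7 × 1700 × 1.6×10⁻⁴ = 0.19040 m
Δh = 0.062062 + 0.05544 + 0.19040 = 0.307902 m

about 0.31 m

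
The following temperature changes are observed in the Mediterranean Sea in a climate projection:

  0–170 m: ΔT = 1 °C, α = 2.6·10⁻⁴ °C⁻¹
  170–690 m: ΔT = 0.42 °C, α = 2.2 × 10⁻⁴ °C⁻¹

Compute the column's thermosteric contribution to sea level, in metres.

170 × 2.6×10⁻⁴ × 1 = 0.04420 m
520 × 0.42 × 2.2×10⁻⁴ = 0.048048 m
Δh = 0.04420 + 0.048048 = 0.092248 m

about 0.092 m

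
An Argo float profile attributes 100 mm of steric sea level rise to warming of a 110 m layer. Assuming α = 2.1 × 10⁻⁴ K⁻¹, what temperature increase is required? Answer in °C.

ΔT ≈ 4.33 °C

ΔT = Δh/(αH) = 0.1 / (2.1×10⁻⁴ × 110) ≈ 4.329 °C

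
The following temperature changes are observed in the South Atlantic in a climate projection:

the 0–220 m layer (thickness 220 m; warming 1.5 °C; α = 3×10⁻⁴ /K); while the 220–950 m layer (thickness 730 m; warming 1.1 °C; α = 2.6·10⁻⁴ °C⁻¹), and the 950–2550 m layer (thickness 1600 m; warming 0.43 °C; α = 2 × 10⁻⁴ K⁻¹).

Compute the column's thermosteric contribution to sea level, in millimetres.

Δh = 445 mm

0–220 m: 3×10⁻⁴ × 1.5 × 220 = 0.09900 m
1.1 × 2.6×10⁻⁴ × 730 = 0.20878 m
2×10⁻⁴ × 1600 × 0.43 = 0.13760 m
Δh = 0.09900 + 0.20878 + 0.13760 = 0.44538 m ≈ 445 mm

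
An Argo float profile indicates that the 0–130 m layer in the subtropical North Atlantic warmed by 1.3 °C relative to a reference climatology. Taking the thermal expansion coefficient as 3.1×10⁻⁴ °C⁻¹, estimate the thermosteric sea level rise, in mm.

Δh ≈ 52.4 mm

Δh = αΔT·H = 3.1×10⁻⁴ × 1.3 × 130 = 0.05239 m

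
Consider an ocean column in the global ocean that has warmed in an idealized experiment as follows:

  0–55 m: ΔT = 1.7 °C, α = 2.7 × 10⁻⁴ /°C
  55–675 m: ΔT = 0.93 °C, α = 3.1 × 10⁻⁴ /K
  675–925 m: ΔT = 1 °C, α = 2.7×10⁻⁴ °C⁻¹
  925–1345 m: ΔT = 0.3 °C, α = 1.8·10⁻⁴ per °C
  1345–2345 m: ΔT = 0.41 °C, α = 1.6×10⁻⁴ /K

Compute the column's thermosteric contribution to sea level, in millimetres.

about 360 mm

2.7×10⁻⁴ × 55 × 1.7 = 0.025245 m
Layer 2: 620 × 0.93 × 3.1×10⁻⁴ = 0.178746 m
2.7×10⁻⁴ × 250 × 1 = 0.06750 m
1.8×10⁻⁴ × 420 × 0.3 = 0.02268 m
Layer 5: 1000 × 0.41 × 1.6×10⁻⁴ = 0.06560 m
Δh = 0.025245 + 0.178746 + 0.06750 + 0.02268 + 0.06560 = 0.359771 m ≈ 360 mm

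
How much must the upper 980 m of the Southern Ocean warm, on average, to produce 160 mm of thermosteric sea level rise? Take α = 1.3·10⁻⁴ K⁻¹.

ΔT = Δh/(αH) = 0.16 / (1.3×10⁻⁴ × 980) ≈ 1.256 K

1.3 K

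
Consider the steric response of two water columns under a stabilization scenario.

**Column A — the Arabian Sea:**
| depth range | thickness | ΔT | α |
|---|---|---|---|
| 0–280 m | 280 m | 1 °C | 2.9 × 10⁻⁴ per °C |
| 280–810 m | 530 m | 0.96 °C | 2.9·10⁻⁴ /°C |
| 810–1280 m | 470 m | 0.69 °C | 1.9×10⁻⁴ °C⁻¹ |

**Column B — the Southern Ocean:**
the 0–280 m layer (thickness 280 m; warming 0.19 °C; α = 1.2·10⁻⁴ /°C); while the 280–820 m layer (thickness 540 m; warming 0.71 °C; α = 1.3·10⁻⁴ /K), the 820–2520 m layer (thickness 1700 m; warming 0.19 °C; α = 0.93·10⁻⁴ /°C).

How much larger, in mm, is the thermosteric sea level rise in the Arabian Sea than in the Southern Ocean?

A 1 × 2.9×10⁻⁴ × 280 = 0.08120 m
A 280–810 m: 0.96 × 530 × 2.9×10⁻⁴ = 0.147552 m
A Layer 3: 470 × 1.9×10⁻⁴ × 0.69 = 0.061617 m
A total: 0.290369 m
B 0–280 m: 280 × 1.2×10⁻⁴ × 0.19 = 0.006384 m
B Layer 2: 0.71 × 540 × 1.3×10⁻⁴ = 0.049842 m
B 820–2520 m: 0.93×10⁻⁴ × 0.19 × 1700 = 0.030039 m
B total: 0.086265 m
Difference: 0.290369 − 0.086265 = 0.204104 m

204 mm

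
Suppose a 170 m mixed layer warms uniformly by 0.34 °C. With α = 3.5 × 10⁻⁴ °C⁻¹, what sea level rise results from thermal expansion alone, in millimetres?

Δh = αΔT·H = 3.5×10⁻⁴ × 0.34 × 170 = 0.02023 m

20 mm of thermosteric rise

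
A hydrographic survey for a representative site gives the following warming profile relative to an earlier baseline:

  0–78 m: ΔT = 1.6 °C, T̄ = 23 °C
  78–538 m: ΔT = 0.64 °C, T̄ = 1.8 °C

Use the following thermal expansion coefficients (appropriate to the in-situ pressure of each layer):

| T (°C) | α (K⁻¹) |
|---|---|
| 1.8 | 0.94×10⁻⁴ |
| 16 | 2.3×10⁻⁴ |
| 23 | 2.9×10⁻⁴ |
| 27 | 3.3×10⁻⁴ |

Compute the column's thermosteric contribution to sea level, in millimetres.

about 64 mm

Layer 1 at 23 °C → α = 2.9×10⁻⁴ K⁻¹
Layer 2 at 1.8 °C → α = 0.94×10⁻⁴ K⁻¹
1.6 × 78 × 2.9×10⁻⁴ = 0.036192 m
0.64 × 460 × 0.94×10⁻⁴ = 0.0276736 m
Δh = 0.036192 + 0.0276736 = 0.0638656 m ≈ 64 mm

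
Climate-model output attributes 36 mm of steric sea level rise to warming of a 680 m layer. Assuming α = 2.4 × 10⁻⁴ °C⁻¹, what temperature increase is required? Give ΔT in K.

ΔT = Δh/(αH) = 0.036 / (2.4×10⁻⁴ × 680) ≈ 0.2206 K

ΔT ≈ 0.22 K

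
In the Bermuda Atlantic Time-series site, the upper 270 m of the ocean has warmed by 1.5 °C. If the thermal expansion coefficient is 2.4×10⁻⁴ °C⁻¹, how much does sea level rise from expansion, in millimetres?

Δh = αΔT·H = 2.4×10⁻⁴ × 1.5 × 270 = 0.09720 m

Δh ≈ 97 mm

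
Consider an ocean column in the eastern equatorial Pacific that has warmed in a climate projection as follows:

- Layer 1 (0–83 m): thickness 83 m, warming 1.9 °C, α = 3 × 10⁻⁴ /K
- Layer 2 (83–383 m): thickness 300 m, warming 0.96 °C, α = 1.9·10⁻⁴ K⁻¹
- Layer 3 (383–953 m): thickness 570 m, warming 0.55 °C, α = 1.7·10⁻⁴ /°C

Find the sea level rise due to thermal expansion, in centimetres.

0–83 m: 3×10⁻⁴ × 83 × 1.9 = 0.04731 m
83–383 m: 300 × 1.9×10⁻⁴ × 0.96 = 0.05472 m
383–953 m: 0.55 × 570 × 1.7×10⁻⁴ = 0.053295 m
Δh = 0.04731 + 0.05472 + 0.053295 = 0.155325 m ≈ 16 cm

Δh ≈ 16 cm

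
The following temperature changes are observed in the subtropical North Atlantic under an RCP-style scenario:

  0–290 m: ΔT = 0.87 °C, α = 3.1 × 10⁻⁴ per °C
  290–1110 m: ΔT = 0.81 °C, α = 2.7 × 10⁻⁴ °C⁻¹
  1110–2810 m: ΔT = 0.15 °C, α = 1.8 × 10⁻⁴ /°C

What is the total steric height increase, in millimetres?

290 × 0.87 × 3.1×10⁻⁴ = 0.078213 m
Layer 2: 820 × 0.81 × 2.7×10⁻⁴ = 0.179334 m
0.15 × 1700 × 1.8×10⁻⁴ = 0.04590 m
Δh = 0.078213 + 0.179334 + 0.04590 = 0.303447 m ≈ 303 mm

303 mm of thermosteric rise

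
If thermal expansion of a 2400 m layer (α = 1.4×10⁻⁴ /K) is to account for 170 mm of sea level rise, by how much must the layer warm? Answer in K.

ΔT ≈ 0.506 K

ΔT = Δh/(αH) = 0.17 / (1.4×10⁻⁴ × 2400) ≈ 0.5060 K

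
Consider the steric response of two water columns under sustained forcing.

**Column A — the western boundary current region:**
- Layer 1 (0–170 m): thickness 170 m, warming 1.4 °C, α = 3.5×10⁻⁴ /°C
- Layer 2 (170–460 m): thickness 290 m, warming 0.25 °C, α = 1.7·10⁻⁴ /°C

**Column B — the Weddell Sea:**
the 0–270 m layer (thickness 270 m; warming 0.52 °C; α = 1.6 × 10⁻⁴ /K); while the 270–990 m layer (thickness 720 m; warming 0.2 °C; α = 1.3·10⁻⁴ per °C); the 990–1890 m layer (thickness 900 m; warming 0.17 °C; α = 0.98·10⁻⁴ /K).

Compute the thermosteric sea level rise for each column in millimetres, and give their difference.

Δh_A ≈ 96 mm, Δh_B ≈ 56 mm; difference ≈ 39 mm

A 0–170 m: 1.4 × 170 × 3.5×10⁻⁴ = 0.08330 m
A 170–460 m: 0.25 × 290 × 1.7×10⁻⁴ = 0.012325 m
A total: 0.095625 m
B 0–270 m: 1.6×10⁻⁴ × 270 × 0.52 = 0.022464 m
B 0.2 × 1.3×10⁻⁴ × 720 = 0.01872 m
B 990–1890 m: 0.17 × 900 × 0.98×10⁻⁴ = 0.014994 m
B total: 0.056178 m
Difference: 0.095625 − 0.056178 = 0.039447 m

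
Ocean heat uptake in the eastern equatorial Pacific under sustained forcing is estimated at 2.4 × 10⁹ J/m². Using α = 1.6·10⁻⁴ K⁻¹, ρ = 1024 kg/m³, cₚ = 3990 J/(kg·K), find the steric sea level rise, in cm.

9.4 cm

Δh = αQ/(ρcₚ) = 1.6×10⁻⁴ × 2.4×10⁹ / (1024 × 3990) ≈ 0.093985 m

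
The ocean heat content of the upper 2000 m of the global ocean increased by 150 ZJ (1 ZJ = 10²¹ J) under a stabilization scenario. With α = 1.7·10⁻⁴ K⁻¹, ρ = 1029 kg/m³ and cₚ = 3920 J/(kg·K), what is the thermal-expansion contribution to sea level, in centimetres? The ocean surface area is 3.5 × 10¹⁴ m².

Per unit area: Q = 150×10²¹ / (3.5×10¹⁴) ≈ 4.286×10⁸ J/m²
Δh = αQ/(ρcₚ) = 1.7×10⁻⁴ × 4.286×10⁸ / (1029 × 3920) ≈ 0.018063 m

1.81 cm of thermosteric rise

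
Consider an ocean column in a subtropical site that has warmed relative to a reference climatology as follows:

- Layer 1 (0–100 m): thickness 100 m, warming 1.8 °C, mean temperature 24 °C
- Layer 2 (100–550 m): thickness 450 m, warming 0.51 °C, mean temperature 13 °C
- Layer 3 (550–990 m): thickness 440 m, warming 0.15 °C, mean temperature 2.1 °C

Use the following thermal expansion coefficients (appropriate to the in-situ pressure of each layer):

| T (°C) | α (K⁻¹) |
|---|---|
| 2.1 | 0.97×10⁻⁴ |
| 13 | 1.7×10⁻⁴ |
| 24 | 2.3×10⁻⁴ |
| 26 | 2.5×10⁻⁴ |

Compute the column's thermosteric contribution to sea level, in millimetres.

about 87 mm

Layer 1 at 24 °C → α = 2.3×10⁻⁴ K⁻¹
Layer 2 at 13 °C → α = 1.7×10⁻⁴ K⁻¹
Layer 3 at 2.1 °C → α = 0.97×10⁻⁴ K⁻¹
0–100 m: 1.8 × 2.3×10⁻⁴ × 100 = 0.04140 m
Layer 2: 0.51 × 1.7×10⁻⁴ × 450 = 0.039015 m
Layer 3: 0.15 × 0.97×10⁻⁴ × 440 = 0.006402 m
Δh = 0.04140 + 0.039015 + 0.006402 = 0.086817 m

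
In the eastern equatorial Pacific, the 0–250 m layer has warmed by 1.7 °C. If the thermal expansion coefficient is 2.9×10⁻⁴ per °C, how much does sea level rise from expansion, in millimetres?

123 mm of thermosteric rise

Δh = αΔT·H = 2.9×10⁻⁴ × 1.7 × 250 = 0.12325 m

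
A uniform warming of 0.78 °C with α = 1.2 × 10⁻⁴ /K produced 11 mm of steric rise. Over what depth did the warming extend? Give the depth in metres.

H = Δh/(αΔT) = 0.011 / (1.2×10⁻⁴ × 0.78) ≈ 117.5 m

118 m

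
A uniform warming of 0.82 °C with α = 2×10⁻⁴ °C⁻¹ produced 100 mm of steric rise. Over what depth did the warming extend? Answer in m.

610 m

H = Δh/(αΔT) = 0.1 / (2×10⁻⁴ × 0.82) ≈ 609.8 m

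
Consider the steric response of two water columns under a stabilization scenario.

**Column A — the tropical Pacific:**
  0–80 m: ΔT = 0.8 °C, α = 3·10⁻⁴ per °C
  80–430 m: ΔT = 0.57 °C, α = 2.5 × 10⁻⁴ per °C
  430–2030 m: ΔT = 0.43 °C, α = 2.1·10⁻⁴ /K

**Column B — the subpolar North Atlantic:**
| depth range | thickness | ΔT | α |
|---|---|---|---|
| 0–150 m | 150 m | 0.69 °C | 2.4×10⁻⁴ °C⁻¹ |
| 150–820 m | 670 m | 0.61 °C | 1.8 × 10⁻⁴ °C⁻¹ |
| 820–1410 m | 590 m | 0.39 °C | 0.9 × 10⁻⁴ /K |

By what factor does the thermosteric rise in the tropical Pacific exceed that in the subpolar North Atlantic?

a factor of 1.8

A 0–80 m: 3×10⁻⁴ × 80 × 0.8 = 0.01920 m
A 350 × 0.57 × 2.5×10⁻⁴ = 0.049875 m
A 1600 × 0.43 × 2.1×10⁻⁴ = 0.14448 m
A total: 0.213555 m
B Layer 1: 2.4×10⁻⁴ × 0.69 × 150 = 0.02484 m
B Layer 2: 670 × 1.8×10⁻⁴ × 0.61 = 0.073566 m
B 820–1410 m: 590 × 0.9×10⁻⁴ × 0.39 = 0.020709 m
B total: 0.119115 m
Ratio: 0.213555 / 0.119115 ≈ 1.793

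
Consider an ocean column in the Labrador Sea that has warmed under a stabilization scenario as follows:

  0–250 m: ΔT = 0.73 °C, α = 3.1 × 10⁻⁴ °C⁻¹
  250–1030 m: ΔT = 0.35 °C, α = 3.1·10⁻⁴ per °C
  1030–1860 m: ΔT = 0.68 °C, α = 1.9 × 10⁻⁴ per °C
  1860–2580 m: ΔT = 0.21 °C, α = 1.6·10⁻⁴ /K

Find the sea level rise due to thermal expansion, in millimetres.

270 mm of thermosteric rise

0.73 × 3.1×10⁻⁴ × 250 = 0.056575 m
0.35 × 780 × 3.1×10⁻⁴ = 0.08463 m
0.68 × 1.9×10⁻⁴ × 830 = 0.107236 m
1860–2580 m: 0.21 × 720 × 1.6×10⁻⁴ = 0.024192 m
Δh = 0.056575 + 0.08463 + 0.107236 + 0.024192 = 0.272633 m ≈ 270 mm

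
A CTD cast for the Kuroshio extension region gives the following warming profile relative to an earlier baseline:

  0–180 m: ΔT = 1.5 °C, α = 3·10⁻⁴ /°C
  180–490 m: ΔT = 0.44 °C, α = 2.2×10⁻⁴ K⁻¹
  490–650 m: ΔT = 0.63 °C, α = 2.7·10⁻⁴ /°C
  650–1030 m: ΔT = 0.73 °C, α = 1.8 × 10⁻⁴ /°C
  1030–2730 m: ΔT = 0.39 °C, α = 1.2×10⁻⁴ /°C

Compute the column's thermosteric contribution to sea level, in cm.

Layer 1: 3×10⁻⁴ × 180 × 1.5 = 0.08100 m
Layer 2: 0.44 × 310 × 2.2×10⁻⁴ = 0.030008 m
490–650 m: 2.7×10⁻⁴ × 160 × 0.63 = 0.027216 m
Layer 4: 380 × 1.8×10⁻⁴ × 0.73 = 0.049932 m
Layer 5: 1700 × 1.2×10⁻⁴ × 0.39 = 0.07956 m
Δh = 0.08100 + 0.030008 + 0.027216 + 0.049932 + 0.07956 = 0.267716 m

Δh ≈ 26.8 cm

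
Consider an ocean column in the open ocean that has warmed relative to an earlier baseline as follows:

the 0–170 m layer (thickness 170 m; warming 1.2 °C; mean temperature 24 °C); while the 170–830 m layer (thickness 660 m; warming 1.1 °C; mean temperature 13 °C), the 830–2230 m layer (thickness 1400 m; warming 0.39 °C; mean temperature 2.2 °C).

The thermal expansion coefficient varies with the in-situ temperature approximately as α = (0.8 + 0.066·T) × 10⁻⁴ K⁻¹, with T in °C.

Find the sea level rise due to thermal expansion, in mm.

Layer 1: α = (0.8 + 0.066×24)×10⁻⁴ = 2.384×10⁻⁴ K⁻¹
Layer 2: α = (0.8 + 0.066×13)×10⁻⁴ = 1.658×10⁻⁴ K⁻¹
Layer 3: α = (0.8 + 0.066×2.2)×10⁻⁴ = 0.9452×10⁻⁴ K⁻¹
0–170 m: 170 × 2.384×10⁻⁴ × 1.2 = 0.0486336 m
170–830 m: 1.1 × 660 × 1.658×10⁻⁴ = 0.1203708 m
1400 × 0.39 × 0.9452×10⁻⁴ = 0.05160792 m
Δh = 0.0486336 + 0.1203708 + 0.05160792 = 0.22061232 m

about 221 mm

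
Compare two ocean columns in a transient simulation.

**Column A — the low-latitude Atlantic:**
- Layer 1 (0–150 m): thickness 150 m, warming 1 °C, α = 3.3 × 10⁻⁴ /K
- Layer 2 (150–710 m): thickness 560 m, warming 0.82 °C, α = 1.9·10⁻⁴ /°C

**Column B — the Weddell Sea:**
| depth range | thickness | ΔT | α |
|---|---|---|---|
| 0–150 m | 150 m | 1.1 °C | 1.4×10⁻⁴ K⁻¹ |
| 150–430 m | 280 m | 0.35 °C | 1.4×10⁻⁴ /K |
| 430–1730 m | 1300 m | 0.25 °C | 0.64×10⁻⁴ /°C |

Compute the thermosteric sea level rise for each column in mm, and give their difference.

A 0–150 m: 150 × 3.3×10⁻⁴ × 1 = 0.04950 m
A 150–710 m: 560 × 0.82 × 1.9×10⁻⁴ = 0.087248 m
A total: 0.136748 m
B 150 × 1.4×10⁻⁴ × 1.1 = 0.02310 m
B 0.35 × 280 × 1.4×10⁻⁴ = 0.01372 m
B 0.25 × 0.64×10⁻⁴ × 1300 = 0.02080 m
B total: 0.05762 m
Difference: 0.136748 − 0.05762 = 0.079128 m

A: 140 mm; B: 58 mm; difference 79 mm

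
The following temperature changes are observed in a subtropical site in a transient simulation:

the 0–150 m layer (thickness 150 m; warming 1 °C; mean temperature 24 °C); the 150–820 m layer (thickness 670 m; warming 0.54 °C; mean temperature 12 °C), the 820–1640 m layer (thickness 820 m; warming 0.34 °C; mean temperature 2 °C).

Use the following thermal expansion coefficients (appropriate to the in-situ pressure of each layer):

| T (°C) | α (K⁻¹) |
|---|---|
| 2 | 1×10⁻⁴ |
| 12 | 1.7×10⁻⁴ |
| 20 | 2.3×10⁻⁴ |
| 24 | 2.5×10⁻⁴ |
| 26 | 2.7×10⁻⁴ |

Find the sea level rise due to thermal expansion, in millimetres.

Layer 1 at 24 °C → α = 2.5×10⁻⁴ K⁻¹
Layer 2 at 12 °C → α = 1.7×10⁻⁴ K⁻¹
Layer 3 at 2 °C → α = 1×10⁻⁴ K⁻¹
2.5×10⁻⁴ × 150 × 1 = 0.03750 m
150–820 m: 670 × 1.7×10⁻⁴ × 0.54 = 0.061506 m
Layer 3: 0.34 × 1×10⁻⁴ × 820 = 0.02788 m
Δh = 0.03750 + 0.061506 + 0.02788 = 0.126886 m ≈ 130 mm

130 mm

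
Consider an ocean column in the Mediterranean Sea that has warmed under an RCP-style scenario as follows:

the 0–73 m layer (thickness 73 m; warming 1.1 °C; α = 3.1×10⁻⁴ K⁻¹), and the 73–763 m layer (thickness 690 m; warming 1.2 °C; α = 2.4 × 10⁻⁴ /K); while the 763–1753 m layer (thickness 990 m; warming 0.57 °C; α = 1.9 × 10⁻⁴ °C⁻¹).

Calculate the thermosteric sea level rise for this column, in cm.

1.1 × 73 × 3.1×10⁻⁴ = 0.024893 m
73–763 m: 2.4×10⁻⁴ × 1.2 × 690 = 0.19872 m
Layer 3: 990 × 0.57 × 1.9×10⁻⁴ = 0.107217 m
Δh = 0.024893 + 0.19872 + 0.107217 = 0.33083 m

33.1 cm of thermosteric rise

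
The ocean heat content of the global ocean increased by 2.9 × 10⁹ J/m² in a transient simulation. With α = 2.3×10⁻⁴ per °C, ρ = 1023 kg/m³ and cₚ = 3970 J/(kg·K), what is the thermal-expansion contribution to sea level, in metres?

about 0.164 m

Δh = αQ/(ρcₚ) = 2.3×10⁻⁴ × 2.9×10⁹ / (1023 × 3970) ≈ 0.16423 m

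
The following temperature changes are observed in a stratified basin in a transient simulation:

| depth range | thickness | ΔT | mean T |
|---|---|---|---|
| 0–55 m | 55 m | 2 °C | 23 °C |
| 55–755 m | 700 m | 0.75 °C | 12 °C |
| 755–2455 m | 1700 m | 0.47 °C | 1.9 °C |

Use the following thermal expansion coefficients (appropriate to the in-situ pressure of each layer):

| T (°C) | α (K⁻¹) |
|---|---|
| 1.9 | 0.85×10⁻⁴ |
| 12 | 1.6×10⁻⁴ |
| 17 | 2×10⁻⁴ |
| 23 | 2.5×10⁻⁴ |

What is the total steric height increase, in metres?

0.179 m of thermosteric rise

Layer 1 at 23 °C → α = 2.5×10⁻⁴ K⁻¹
Layer 2 at 12 °C → α = 1.6×10⁻⁴ K⁻¹
Layer 3 at 1.9 °C → α = 0.85×10⁻⁴ K⁻¹
55 × 2 × 2.5×10⁻⁴ = 0.02750 m
Layer 2: 1.6×10⁻⁴ × 0.75 × 700 = 0.08400 m
755–2455 m: 0.85×10⁻⁴ × 1700 × 0.47 = 0.067915 m
Δh = 0.02750 + 0.08400 + 0.067915 = 0.179415 m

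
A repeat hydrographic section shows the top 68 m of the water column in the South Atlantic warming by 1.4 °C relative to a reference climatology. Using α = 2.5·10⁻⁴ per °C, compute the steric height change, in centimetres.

Δh ≈ 2.38 cm

Δh = αΔT·H = 2.5×10⁻⁴ × 1.4 × 68 = 0.02380 m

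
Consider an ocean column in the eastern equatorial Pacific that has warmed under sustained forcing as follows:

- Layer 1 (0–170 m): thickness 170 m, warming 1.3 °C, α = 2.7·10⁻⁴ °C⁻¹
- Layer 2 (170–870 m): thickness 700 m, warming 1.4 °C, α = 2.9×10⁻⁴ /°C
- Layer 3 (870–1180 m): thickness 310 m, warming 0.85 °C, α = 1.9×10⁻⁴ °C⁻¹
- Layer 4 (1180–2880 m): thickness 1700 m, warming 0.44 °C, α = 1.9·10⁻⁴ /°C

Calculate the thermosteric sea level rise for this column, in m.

0.536 m

0–170 m: 1.3 × 170 × 2.7×10⁻⁴ = 0.05967 m
170–870 m: 1.4 × 2.9×10⁻⁴ × 700 = 0.28420 m
1.9×10⁻⁴ × 310 × 0.85 = 0.050065 m
Layer 4: 1700 × 1.9×10⁻⁴ × 0.44 = 0.14212 m
Δh = 0.05967 + 0.28420 + 0.050065 + 0.14212 = 0.536055 m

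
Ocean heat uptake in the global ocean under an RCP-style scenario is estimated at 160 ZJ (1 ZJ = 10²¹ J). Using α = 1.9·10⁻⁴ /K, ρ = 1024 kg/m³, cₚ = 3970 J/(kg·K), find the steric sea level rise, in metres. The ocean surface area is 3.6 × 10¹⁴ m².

Δh = 0.0208 m

Per unit area: Q = 160×10²¹ / (3.6×10¹⁴) ≈ 4.444×10⁸ J/m²
Δh = αQ/(ρcₚ) = 1.9×10⁻⁴ × 4.444×10⁸ / (1024 × 3970) ≈ 0.02077 m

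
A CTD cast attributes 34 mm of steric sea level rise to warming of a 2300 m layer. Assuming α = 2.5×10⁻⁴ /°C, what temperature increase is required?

ΔT = Δh/(αH) = 0.034 / (2.5×10⁻⁴ × 2300) ≈ 0.05913 °C

about 0.059 °C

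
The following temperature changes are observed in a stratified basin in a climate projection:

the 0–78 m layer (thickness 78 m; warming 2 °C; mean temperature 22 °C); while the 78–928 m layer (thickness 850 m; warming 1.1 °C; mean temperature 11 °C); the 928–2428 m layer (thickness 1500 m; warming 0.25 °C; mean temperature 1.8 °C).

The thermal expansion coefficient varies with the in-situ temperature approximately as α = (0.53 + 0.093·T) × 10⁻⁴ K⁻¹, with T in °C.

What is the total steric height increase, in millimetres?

212 mm

Layer 1: α = (0.53 + 0.093×22)×10⁻⁴ = 2.576×10⁻⁴ K⁻¹
Layer 2: α = (0.53 + 0.093×11)×10⁻⁴ = 1.553×10⁻⁴ K⁻¹
Layer 3: α = (0.53 + 0.093×1.8)×10⁻⁴ = 0.6974×10⁻⁴ K⁻¹
Layer 1: 78 × 2 × 2.576×10⁻⁴ = 0.0401856 m
1.1 × 1.553×10⁻⁴ × 850 = 0.1452055 m
Layer 3: 0.25 × 1500 × 0.6974×10⁻⁴ = 0.0261525 m
Δh = 0.0401856 + 0.1452055 + 0.0261525 = 0.2115436 m ≈ 212 mm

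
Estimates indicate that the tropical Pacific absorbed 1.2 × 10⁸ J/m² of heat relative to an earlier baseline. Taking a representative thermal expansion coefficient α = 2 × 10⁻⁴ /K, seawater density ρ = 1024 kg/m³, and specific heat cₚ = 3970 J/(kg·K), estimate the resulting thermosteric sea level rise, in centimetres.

0.590 cm

Δh = αQ/(ρcₚ) = 2×10⁻⁴ × 1.2×10⁸ / (1024 × 3970) ≈ 0.0059037 m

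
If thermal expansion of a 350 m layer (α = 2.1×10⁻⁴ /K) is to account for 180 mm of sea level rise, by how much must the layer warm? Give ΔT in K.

about 2.4 K

ΔT = Δh/(αH) = 0.18 / (2.1×10⁻⁴ × 350) ≈ 2.449 K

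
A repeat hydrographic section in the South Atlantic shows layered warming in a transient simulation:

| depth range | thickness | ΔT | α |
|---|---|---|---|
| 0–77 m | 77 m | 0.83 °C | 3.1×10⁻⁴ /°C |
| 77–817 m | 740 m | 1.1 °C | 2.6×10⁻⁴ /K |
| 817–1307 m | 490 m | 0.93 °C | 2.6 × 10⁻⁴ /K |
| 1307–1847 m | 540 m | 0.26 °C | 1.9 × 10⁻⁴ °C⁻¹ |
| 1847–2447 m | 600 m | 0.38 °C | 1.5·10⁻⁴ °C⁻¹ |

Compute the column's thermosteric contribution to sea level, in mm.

about 411 mm

Layer 1: 0.83 × 77 × 3.1×10⁻⁴ = 0.0198121 m
Layer 2: 1.1 × 740 × 2.6×10⁻⁴ = 0.21164 m
Layer 3: 2.6×10⁻⁴ × 490 × 0.93 = 0.118482 m
1307–1847 m: 1.9×10⁻⁴ × 0.26 × 540 = 0.026676 m
Layer 5: 600 × 1.5×10⁻⁴ × 0.38 = 0.03420 m
Δh = 0.0198121 + 0.21164 + 0.118482 + 0.026676 + 0.03420 = 0.4108101 m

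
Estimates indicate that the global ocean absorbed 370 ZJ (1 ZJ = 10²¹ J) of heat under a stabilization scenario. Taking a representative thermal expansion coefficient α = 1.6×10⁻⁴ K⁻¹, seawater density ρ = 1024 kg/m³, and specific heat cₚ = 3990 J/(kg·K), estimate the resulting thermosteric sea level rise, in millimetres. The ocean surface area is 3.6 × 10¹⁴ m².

Δh = 40 mm

Per unit area: Q = 370×10²¹ / (3.6×10¹⁴) ≈ 1.028×10⁹ J/m²
Δh = αQ/(ρcₚ) = 1.6×10⁻⁴ × 1.028×10⁹ / (1024 × 3990) ≈ 0.040257 m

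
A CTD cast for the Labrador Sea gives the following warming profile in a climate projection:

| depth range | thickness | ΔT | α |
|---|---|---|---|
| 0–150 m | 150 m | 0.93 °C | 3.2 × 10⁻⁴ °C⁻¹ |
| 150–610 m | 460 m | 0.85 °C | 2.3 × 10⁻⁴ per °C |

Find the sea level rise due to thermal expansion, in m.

0–150 m: 3.2×10⁻⁴ × 150 × 0.93 = 0.04464 m
0.85 × 2.3×10⁻⁴ × 460 = 0.08993 m
Δh = 0.04464 + 0.08993 = 0.13457 m

0.135 m of thermosteric rise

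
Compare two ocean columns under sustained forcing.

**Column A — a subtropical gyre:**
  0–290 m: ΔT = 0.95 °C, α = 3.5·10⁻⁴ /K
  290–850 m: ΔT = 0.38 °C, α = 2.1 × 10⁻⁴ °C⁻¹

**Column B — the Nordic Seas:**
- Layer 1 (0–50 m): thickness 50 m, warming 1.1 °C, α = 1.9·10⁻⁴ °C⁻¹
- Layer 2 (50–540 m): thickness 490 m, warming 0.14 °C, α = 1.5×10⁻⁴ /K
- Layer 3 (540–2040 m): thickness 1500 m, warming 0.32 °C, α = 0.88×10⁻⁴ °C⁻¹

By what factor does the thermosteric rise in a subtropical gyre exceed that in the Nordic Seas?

≈ 2.2×

A 0–290 m: 0.95 × 290 × 3.5×10⁻⁴ = 0.096425 m
A 290–850 m: 2.1×10⁻⁴ × 0.38 × 560 = 0.044688 m
A total: 0.141113 m
B 0–50 m: 50 × 1.1 × 1.9×10⁻⁴ = 0.01045 m
B 0.14 × 1.5×10⁻⁴ × 490 = 0.01029 m
B 1500 × 0.32 × 0.88×10⁻⁴ = 0.04224 m
B total: 0.06298 m
Ratio: 0.141113 / 0.06298 ≈ 2.241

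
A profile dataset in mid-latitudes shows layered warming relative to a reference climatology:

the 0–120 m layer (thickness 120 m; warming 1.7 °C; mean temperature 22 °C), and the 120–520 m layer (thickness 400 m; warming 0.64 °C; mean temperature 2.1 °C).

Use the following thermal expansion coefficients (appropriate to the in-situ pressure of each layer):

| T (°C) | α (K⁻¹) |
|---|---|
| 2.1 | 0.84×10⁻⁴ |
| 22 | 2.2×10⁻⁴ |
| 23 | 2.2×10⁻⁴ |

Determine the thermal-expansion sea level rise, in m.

Layer 1 at 22 °C → α = 2.2×10⁻⁴ K⁻¹
Layer 2 at 2.1 °C → α = 0.84×10⁻⁴ K⁻¹
0–120 m: 1.7 × 2.2×10⁻⁴ × 120 = 0.04488 m
120–520 m: 0.64 × 0.84×10⁻⁴ × 400 = 0.021504 m
Δh = 0.04488 + 0.021504 = 0.066384 m ≈ 0.0664 m

0.0664 m of thermosteric rise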